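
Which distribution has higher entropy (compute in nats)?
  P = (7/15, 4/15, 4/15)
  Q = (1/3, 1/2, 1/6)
P

Computing entropies in nats:
H(P) = 1.0606
H(Q) = 1.0114

Distribution P has higher entropy.

Intuition: The distribution closer to uniform (more spread out) has higher entropy.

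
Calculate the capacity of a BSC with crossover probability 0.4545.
0.0060 bits

For a binary symmetric channel (BSC) with error probability p:
Capacity C = 1 - H(p) bits per symbol

where H(p) = -p log₂(p) - (1-p) log₂(1-p) is the binary entropy function.

H(0.4545) = 0.9940 bits
C = 1 - 0.9940 = 0.0060 bits per symbol

This means we can reliably transmit up to 0.0060 bits of information per channel use.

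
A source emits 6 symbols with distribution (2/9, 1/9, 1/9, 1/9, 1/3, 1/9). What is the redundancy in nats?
0.1148 nats

Redundancy measures how far a source is from maximum entropy:
R = H_max - H(X)

Maximum entropy for 6 symbols: H_max = log_e(6) = 1.7918 nats
Actual entropy: H(X) = 1.6770 nats
Redundancy: R = 1.7918 - 1.6770 = 0.1148 nats

This redundancy represents potential for compression: the source could be compressed by 0.1148 nats per symbol.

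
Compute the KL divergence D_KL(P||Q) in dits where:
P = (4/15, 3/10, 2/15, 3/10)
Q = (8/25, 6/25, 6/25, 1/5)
0.0267 dits

KL divergence: D_KL(P||Q) = Σ p(x) log(p(x)/q(x))

Computing term by term:
  x=0: 4/15 × log_10[(4/15)/(8/25)] = 4/15 × -0.0792 = -0.0211
  x=1: 3/10 × log_10[(3/10)/(6/25)] = 3/10 × 0.0969 = 0.0291
  x=2: 2/15 × log_10[(2/15)/(6/25)] = 2/15 × -0.2553 = -0.0340
  x=3: 3/10 × log_10[(3/10)/(1/5)] = 3/10 × 0.1761 = 0.0528

D_KL(P||Q) = 0.0267 dits

Note: KL divergence is always non-negative and equals 0 iff P = Q.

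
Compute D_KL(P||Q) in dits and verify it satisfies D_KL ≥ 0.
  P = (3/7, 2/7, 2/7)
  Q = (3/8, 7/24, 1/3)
0.0032 dits

KL divergence satisfies the Gibbs inequality: D_KL(P||Q) ≥ 0 for all distributions P, Q.

D_KL(P||Q) = Σ p(x) log(p(x)/q(x))
Term by term:
  x=0: 3/7 × log_10[(3/7)/(3/8)] = 0.0249
  x=1: 2/7 × log_10[(2/7)/(7/24)] = -0.0026
  x=2: 2/7 × log_10[(2/7)/(1/3)] = -0.0191
D_KL(P||Q) = 0.0032 dits

D_KL(P||Q) = 0.0032 ≥ 0 ✓

This non-negativity is a fundamental property: relative entropy cannot be negative because it measures how different Q is from P.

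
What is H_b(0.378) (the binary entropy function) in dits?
0.2880 dits

The binary entropy function is:
H(p) = -p log(p) - (1-p) log(1-p)

H(0.378) = -0.378 × log_10(0.378) - 0.622 × log_10(0.622)
H(0.378) = 0.2880 dits

Note: Binary entropy is maximized at p=0.5 (H=1 bit) and minimized at p=0 or p=1 (H=0).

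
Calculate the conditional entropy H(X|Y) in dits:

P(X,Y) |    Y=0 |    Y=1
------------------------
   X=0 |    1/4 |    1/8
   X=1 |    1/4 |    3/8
0.2726 dits

Using the chain rule: H(X|Y) = H(X,Y) - H(Y)

First, compute H(X,Y) = 0.5737 dits

Marginal P(Y) = (1/2, 1/2)
H(Y) = 0.3010 dits

H(X|Y) = H(X,Y) - H(Y) = 0.5737 - 0.3010 = 0.2726 dits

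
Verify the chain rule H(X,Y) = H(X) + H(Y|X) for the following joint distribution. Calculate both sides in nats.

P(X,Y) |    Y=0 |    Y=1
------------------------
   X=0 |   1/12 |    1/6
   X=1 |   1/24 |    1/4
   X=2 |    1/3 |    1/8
H(X,Y) = 1.6108, H(X) = 1.0635, H(Y|X) = 0.5473 (all in nats)

Chain rule: H(X,Y) = H(X) + H(Y|X)

Left side — joint entropy directly:
H(X,Y) = -Σ p(x,y) log p(x,y) = 1.6108 nats

Right side — compute H(Y|X) from the conditional distributions:
P(X) = (1/4, 7/24, 11/24), so H(X) = 1.0635 nats
H(Y|X) = Σ_x P(X=x) · H(Y|X=x):
  P(Y|X=0) = (1/3, 2/3), H(Y|X=0) = 0.6365, weight P(X=0) = 1/4
  P(Y|X=1) = (1/7, 6/7), H(Y|X=1) = 0.4101, weight P(X=1) = 7/24
  P(Y|X=2) = (8/11, 3/11), H(Y|X=2) = 0.5860, weight P(X=2) = 11/24
H(Y|X) = 0.5473 nats

H(X) + H(Y|X) = 1.0635 + 0.5473 = 1.6108 nats

Both sides equal 1.6108 nats. ✓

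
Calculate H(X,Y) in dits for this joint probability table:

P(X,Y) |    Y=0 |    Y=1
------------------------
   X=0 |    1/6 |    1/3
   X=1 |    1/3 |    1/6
0.5775 dits

Joint entropy is H(X,Y) = -Σ_{x,y} p(x,y) log p(x,y).

Summing over all non-zero entries:
H(X,Y) = -[1/6·log_10(1/6) + 1/3·log_10(1/3) + 1/3·log_10(1/3) + 1/6·log_10(1/6)]
H(X,Y) = 0.5775 dits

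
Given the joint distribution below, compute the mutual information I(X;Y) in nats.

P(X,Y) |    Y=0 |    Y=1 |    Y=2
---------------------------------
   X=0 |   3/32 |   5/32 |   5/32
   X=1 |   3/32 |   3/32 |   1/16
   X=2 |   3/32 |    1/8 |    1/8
0.0103 nats

Mutual information: I(X;Y) = H(X) + H(Y) - H(X,Y)

Marginals:
P(X) = (13/32, 1/4, 11/32), H(X) = 1.0796 nats
P(Y) = (9/32, 3/8, 11/32), H(Y) = 1.0916 nats

Joint entropy: H(X,Y) = 2.1609 nats

I(X;Y) = 1.0796 + 1.0916 - 2.1609 = 0.0103 nats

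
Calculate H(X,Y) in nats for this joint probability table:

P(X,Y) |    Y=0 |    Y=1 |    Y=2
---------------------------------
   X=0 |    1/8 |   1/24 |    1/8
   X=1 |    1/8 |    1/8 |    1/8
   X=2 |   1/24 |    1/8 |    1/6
2.1230 nats

Joint entropy is H(X,Y) = -Σ_{x,y} p(x,y) log p(x,y).

Summing over all non-zero entries:
H(X,Y) = -[1/8·log_e(1/8) + 1/24·log_e(1/24) + 1/8·log_e(1/8) + 1/8·log_e(1/8) + 1/8·log_e(1/8) + 1/8·log_e(1/8) + 1/24·log_e(1/24) + 1/8·log_e(1/8) + 1/6·log_e(1/6)]
H(X,Y) = 2.1230 nats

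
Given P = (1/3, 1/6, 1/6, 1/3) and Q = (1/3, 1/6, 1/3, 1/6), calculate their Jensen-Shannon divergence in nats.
0.0283 nats

Jensen-Shannon divergence is:
JSD(P||Q) = 0.5 × D_KL(P||M) + 0.5 × D_KL(Q||M)
where M = 0.5 × (P + Q) is the mixture distribution.

M = 0.5 × (1/3, 1/6, 1/6, 1/3) + 0.5 × (1/3, 1/6, 1/3, 1/6) = (1/3, 1/6, 1/4, 1/4)

D_KL(P||M) = 0.0283 nats
D_KL(Q||M) = 0.0283 nats

JSD(P||Q) = 0.5 × 0.0283 + 0.5 × 0.0283 = 0.0283 nats

Unlike KL divergence, JSD is symmetric and bounded: 0 ≤ JSD ≤ log(2).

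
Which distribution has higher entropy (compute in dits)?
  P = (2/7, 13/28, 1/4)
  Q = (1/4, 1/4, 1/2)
P

Computing entropies in dits:
H(P) = 0.4607
H(Q) = 0.4515

Distribution P has higher entropy.

Intuition: The distribution closer to uniform (more spread out) has higher entropy.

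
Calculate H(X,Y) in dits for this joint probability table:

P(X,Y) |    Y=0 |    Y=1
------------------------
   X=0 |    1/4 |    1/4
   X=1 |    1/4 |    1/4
0.6021 dits

Joint entropy is H(X,Y) = -Σ_{x,y} p(x,y) log p(x,y).

Summing over all non-zero entries:
H(X,Y) = -[1/4·log_10(1/4) + 1/4·log_10(1/4) + 1/4·log_10(1/4) + 1/4·log_10(1/4)]
H(X,Y) = 0.6021 dits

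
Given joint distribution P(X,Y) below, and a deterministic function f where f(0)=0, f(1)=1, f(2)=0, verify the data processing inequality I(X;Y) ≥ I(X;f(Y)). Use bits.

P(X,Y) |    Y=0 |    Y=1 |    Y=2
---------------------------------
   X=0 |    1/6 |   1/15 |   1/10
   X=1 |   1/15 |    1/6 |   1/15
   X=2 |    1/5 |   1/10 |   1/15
I(X;Y) = 0.0889, I(X;f(Y)) = 0.0704, inequality holds: 0.0889 ≥ 0.0704

Data Processing Inequality: For any Markov chain X → Y → Z, we have I(X;Y) ≥ I(X;Z).

Here Z = f(Y) is a deterministic function of Y, forming X → Y → Z.

Original I(X;Y) = 0.0889 bits

After applying f:
P(X,Z) where Z=f(Y):
- P(X,Z=0) = P(X,Y=0) + P(X,Y=2)
- P(X,Z=1) = P(X,Y=1)

I(X;Z) = I(X;f(Y)) = 0.0704 bits

Verification: 0.0889 ≥ 0.0704 ✓

Information cannot be created by processing; the function f can only lose information about X.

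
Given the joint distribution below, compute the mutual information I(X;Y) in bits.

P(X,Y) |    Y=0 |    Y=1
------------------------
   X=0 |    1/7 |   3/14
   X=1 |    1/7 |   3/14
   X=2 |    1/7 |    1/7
0.0060 bits

Mutual information: I(X;Y) = H(X) + H(Y) - H(X,Y)

Marginals:
P(X) = (5/14, 5/14, 2/7), H(X) = 1.5774 bits
P(Y) = (3/7, 4/7), H(Y) = 0.9852 bits

Joint entropy: H(X,Y) = 2.5567 bits

I(X;Y) = 1.5774 + 0.9852 - 2.5567 = 0.0060 bits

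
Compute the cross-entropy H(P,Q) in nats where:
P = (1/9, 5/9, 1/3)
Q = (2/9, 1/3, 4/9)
1.0478 nats

Cross-entropy: H(P,Q) = -Σ p(x) log q(x)

Alternatively: H(P,Q) = H(P) + D_KL(P||Q)
H(P) = 0.9369 nats
D_KL(P||Q) = 0.1109 nats

H(P,Q) = 0.9369 + 0.1109 = 1.0478 nats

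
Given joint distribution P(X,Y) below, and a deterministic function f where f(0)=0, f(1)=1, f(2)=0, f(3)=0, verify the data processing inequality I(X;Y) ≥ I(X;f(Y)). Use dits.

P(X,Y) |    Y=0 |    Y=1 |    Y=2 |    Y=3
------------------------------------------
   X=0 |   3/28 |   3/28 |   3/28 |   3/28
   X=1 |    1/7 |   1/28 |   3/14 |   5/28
I(X;Y) = 0.0166, I(X;f(Y)) = 0.0154, inequality holds: 0.0166 ≥ 0.0154

Data Processing Inequality: For any Markov chain X → Y → Z, we have I(X;Y) ≥ I(X;Z).

Here Z = f(Y) is a deterministic function of Y, forming X → Y → Z.

Original I(X;Y) = 0.0166 dits

After applying f:
P(X,Z) where Z=f(Y):
- P(X,Z=0) = P(X,Y=0) + P(X,Y=2) + P(X,Y=3)
- P(X,Z=1) = P(X,Y=1)

I(X;Z) = I(X;f(Y)) = 0.0154 dits

Verification: 0.0166 ≥ 0.0154 ✓

Information cannot be created by processing; the function f can only lose information about X.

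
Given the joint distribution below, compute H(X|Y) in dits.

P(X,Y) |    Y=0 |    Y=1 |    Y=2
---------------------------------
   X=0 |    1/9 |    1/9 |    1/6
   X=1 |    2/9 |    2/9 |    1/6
0.2846 dits

Using the chain rule: H(X|Y) = H(X,Y) - H(Y)

First, compute H(X,Y) = 0.7618 dits

Marginal P(Y) = (1/3, 1/3, 1/3)
H(Y) = 0.4771 dits

H(X|Y) = H(X,Y) - H(Y) = 0.7618 - 0.4771 = 0.2846 dits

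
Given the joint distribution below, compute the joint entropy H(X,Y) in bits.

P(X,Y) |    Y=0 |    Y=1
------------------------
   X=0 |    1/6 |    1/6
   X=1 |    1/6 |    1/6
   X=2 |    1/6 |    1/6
2.5850 bits

Joint entropy is H(X,Y) = -Σ_{x,y} p(x,y) log p(x,y).

Summing over all non-zero entries:
H(X,Y) = -[1/6·log_2(1/6) + 1/6·log_2(1/6) + 1/6·log_2(1/6) + 1/6·log_2(1/6) + 1/6·log_2(1/6) + 1/6·log_2(1/6)]
H(X,Y) = 2.5850 bits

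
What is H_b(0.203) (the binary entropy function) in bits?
0.7279 bits

The binary entropy function is:
H(p) = -p log(p) - (1-p) log(1-p)

H(0.203) = -0.203 × log_2(0.203) - 0.797 × log_2(0.797)
H(0.203) = 0.7279 bits

Note: Binary entropy is maximized at p=0.5 (H=1 bit) and minimized at p=0 or p=1 (H=0).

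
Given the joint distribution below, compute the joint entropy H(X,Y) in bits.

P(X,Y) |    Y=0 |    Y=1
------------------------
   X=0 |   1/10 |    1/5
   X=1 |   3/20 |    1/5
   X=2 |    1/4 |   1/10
2.5037 bits

Joint entropy is H(X,Y) = -Σ_{x,y} p(x,y) log p(x,y).

Summing over all non-zero entries:
H(X,Y) = -[1/10·log_2(1/10) + 1/5·log_2(1/5) + 3/20·log_2(3/20) + 1/5·log_2(1/5) + 1/4·log_2(1/4) + 1/10·log_2(1/10)]
H(X,Y) = 2.5037 bits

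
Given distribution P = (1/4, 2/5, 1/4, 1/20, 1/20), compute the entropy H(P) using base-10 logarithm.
0.5903 dits

Shannon entropy is H(X) = -Σ p(x) log p(x).

For P = (1/4, 2/5, 1/4, 1/20, 1/20):
H = -1/4 × log_10(1/4) -2/5 × log_10(2/5) -1/4 × log_10(1/4) -1/20 × log_10(1/20) -1/20 × log_10(1/20)
H = 0.5903 dits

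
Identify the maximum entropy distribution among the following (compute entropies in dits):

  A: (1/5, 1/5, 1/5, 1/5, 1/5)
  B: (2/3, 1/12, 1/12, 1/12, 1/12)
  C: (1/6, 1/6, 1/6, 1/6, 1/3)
A

For a discrete distribution over n outcomes, entropy is maximized by the uniform distribution.

Computing entropies:
H(A) = 0.6990 dits
H(B) = 0.4771 dits
H(C) = 0.6778 dits

The uniform distribution (where all probabilities equal 1/5) achieves the maximum entropy of log_10(5) = 0.6990 dits.

Distribution A has the highest entropy.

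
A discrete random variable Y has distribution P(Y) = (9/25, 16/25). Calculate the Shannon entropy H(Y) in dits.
0.2838 dits

Shannon entropy is H(X) = -Σ p(x) log p(x).

For P = (9/25, 16/25):
H = -9/25 × log_10(9/25) -16/25 × log_10(16/25)
H = 0.2838 dits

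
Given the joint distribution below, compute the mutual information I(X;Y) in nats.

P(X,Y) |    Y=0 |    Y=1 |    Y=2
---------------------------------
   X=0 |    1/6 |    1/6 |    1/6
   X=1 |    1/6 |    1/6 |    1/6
0.0000 nats

Mutual information: I(X;Y) = H(X) + H(Y) - H(X,Y)

Marginals:
P(X) = (1/2, 1/2), H(X) = 0.6931 nats
P(Y) = (1/3, 1/3, 1/3), H(Y) = 1.0986 nats

Joint entropy: H(X,Y) = 1.7918 nats

I(X;Y) = 0.6931 + 1.0986 - 1.7918 = 0.0000 nats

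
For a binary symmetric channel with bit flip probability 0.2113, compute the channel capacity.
0.2560 bits

For a binary symmetric channel (BSC) with error probability p:
Capacity C = 1 - H(p) bits per symbol

where H(p) = -p log₂(p) - (1-p) log₂(1-p) is the binary entropy function.

H(0.2113) = 0.7440 bits
C = 1 - 0.7440 = 0.2560 bits per symbol

This means we can reliably transmit up to 0.2560 bits of information per channel use.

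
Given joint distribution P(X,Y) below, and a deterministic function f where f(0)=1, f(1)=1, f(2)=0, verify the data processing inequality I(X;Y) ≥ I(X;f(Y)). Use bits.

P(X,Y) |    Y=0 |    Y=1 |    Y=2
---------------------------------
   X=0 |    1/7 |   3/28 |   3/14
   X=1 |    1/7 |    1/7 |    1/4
I(X;Y) = 0.0020, I(X;f(Y)) = 0.0000, inequality holds: 0.0020 ≥ 0.0000

Data Processing Inequality: For any Markov chain X → Y → Z, we have I(X;Y) ≥ I(X;Z).

Here Z = f(Y) is a deterministic function of Y, forming X → Y → Z.

Original I(X;Y) = 0.0020 bits

After applying f:
P(X,Z) where Z=f(Y):
- P(X,Z=0) = P(X,Y=2)
- P(X,Z=1) = P(X,Y=0) + P(X,Y=1)

I(X;Z) = I(X;f(Y)) = 0.0000 bits

Verification: 0.0020 ≥ 0.0000 ✓

Information cannot be created by processing; the function f can only lose information about X.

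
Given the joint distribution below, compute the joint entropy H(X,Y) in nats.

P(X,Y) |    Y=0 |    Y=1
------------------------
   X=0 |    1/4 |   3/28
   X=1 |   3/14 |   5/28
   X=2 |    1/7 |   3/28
1.7409 nats

Joint entropy is H(X,Y) = -Σ_{x,y} p(x,y) log p(x,y).

Summing over all non-zero entries:
H(X,Y) = -[1/4·log_e(1/4) + 3/28·log_e(3/28) + 3/14·log_e(3/14) + 5/28·log_e(5/28) + 1/7·log_e(1/7) + 3/28·log_e(3/28)]
H(X,Y) = 1.7409 nats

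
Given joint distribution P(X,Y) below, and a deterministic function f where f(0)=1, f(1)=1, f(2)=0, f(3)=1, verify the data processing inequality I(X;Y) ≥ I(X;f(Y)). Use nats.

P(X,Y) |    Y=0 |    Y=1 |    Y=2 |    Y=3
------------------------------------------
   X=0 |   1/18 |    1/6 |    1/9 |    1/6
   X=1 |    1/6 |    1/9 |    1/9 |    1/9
I(X;Y) = 0.0403, I(X;f(Y)) = 0.0000, inequality holds: 0.0403 ≥ 0.0000

Data Processing Inequality: For any Markov chain X → Y → Z, we have I(X;Y) ≥ I(X;Z).

Here Z = f(Y) is a deterministic function of Y, forming X → Y → Z.

Original I(X;Y) = 0.0403 nats

After applying f:
P(X,Z) where Z=f(Y):
- P(X,Z=0) = P(X,Y=2)
- P(X,Z=1) = P(X,Y=0) + P(X,Y=1) + P(X,Y=3)

I(X;Z) = I(X;f(Y)) = 0.0000 nats

Verification: 0.0403 ≥ 0.0000 ✓

Information cannot be created by processing; the function f can only lose information about X.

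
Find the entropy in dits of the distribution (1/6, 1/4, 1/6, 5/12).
0.5683 dits

Shannon entropy is H(X) = -Σ p(x) log p(x).

For P = (1/6, 1/4, 1/6, 5/12):
H = -1/6 × log_10(1/6) -1/4 × log_10(1/4) -1/6 × log_10(1/6) -5/12 × log_10(5/12)
H = 0.5683 dits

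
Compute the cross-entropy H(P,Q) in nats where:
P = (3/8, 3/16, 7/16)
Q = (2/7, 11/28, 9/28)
1.1415 nats

Cross-entropy: H(P,Q) = -Σ p(x) log q(x)

Alternatively: H(P,Q) = H(P) + D_KL(P||Q)
H(P) = 1.0434 nats
D_KL(P||Q) = 0.0982 nats

H(P,Q) = 1.0434 + 0.0982 = 1.1415 nats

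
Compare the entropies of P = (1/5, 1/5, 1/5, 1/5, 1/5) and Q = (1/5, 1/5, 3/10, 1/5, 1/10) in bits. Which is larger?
P

Computing entropies in bits:
H(P) = 2.3219
H(Q) = 2.2464

Distribution P has higher entropy.

Intuition: The distribution closer to uniform (more spread out) has higher entropy.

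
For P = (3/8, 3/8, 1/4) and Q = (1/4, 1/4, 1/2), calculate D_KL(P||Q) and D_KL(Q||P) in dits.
D_KL(P||Q) = 0.0568, D_KL(Q||P) = 0.0625

KL divergence is not symmetric: D_KL(P||Q) ≠ D_KL(Q||P) in general.

D_KL(P||Q) = 0.0568 dits
D_KL(Q||P) = 0.0625 dits

No, they are not equal!

This asymmetry is why KL divergence is not a true distance metric.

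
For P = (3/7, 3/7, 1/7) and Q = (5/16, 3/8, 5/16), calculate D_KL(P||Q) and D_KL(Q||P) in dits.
D_KL(P||Q) = 0.0351, D_KL(Q||P) = 0.0416

KL divergence is not symmetric: D_KL(P||Q) ≠ D_KL(Q||P) in general.

D_KL(P||Q) = 0.0351 dits
D_KL(Q||P) = 0.0416 dits

No, they are not equal!

This asymmetry is why KL divergence is not a true distance metric.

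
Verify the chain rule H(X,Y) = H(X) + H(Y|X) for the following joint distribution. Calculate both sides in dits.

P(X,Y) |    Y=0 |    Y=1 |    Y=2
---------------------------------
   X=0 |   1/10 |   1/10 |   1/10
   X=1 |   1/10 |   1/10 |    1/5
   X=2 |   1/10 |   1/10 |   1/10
H(X,Y) = 0.9398, H(X) = 0.4729, H(Y|X) = 0.4669 (all in dits)

Chain rule: H(X,Y) = H(X) + H(Y|X)

Left side — joint entropy directly:
H(X,Y) = -Σ p(x,y) log p(x,y) = 0.9398 dits

Right side — compute H(Y|X) from the conditional distributions:
P(X) = (3/10, 2/5, 3/10), so H(X) = 0.4729 dits
H(Y|X) = Σ_x P(X=x) · H(Y|X=x):
  P(Y|X=0) = (1/3, 1/3, 1/3), H(Y|X=0) = 0.4771, weight P(X=0) = 3/10
  P(Y|X=1) = (1/4, 1/4, 1/2), H(Y|X=1) = 0.4515, weight P(X=1) = 2/5
  P(Y|X=2) = (1/3, 1/3, 1/3), H(Y|X=2) = 0.4771, weight P(X=2) = 3/10
H(Y|X) = 0.4669 dits

H(X) + H(Y|X) = 0.4729 + 0.4669 = 0.9398 dits

Both sides equal 0.9398 dits. ✓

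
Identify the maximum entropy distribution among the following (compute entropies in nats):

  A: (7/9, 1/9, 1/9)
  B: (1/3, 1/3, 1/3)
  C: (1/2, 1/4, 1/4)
B

For a discrete distribution over n outcomes, entropy is maximized by the uniform distribution.

Computing entropies:
H(A) = 0.6837 nats
H(B) = 1.0986 nats
H(C) = 1.0397 nats

The uniform distribution (where all probabilities equal 1/3) achieves the maximum entropy of log_e(3) = 1.0986 nats.

Distribution B has the highest entropy.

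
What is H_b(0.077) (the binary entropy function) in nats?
0.2714 nats

The binary entropy function is:
H(p) = -p log(p) - (1-p) log(1-p)

H(0.077) = -0.077 × log_e(0.077) - 0.923 × log_e(0.923)
H(0.077) = 0.2714 nats

Note: Binary entropy is maximized at p=0.5 (H=1 bit) and minimized at p=0 or p=1 (H=0).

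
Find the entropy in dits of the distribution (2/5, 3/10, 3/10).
0.4729 dits

Shannon entropy is H(X) = -Σ p(x) log p(x).

For P = (2/5, 3/10, 3/10):
H = -2/5 × log_10(2/5) -3/10 × log_10(3/10) -3/10 × log_10(3/10)
H = 0.4729 dits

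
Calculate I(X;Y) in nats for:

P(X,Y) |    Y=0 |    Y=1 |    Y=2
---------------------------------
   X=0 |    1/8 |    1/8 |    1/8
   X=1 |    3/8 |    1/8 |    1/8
0.0338 nats

Mutual information: I(X;Y) = H(X) + H(Y) - H(X,Y)

Marginals:
P(X) = (3/8, 5/8), H(X) = 0.6616 nats
P(Y) = (1/2, 1/4, 1/4), H(Y) = 1.0397 nats

Joint entropy: H(X,Y) = 1.6675 nats

I(X;Y) = 0.6616 + 1.0397 - 1.6675 = 0.0338 nats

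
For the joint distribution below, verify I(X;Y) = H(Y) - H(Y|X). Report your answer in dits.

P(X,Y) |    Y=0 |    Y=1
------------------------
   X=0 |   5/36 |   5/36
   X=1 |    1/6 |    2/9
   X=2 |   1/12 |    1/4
I(X;Y) = 0.0099 dits

Mutual information has multiple equivalent forms:
- I(X;Y) = H(X) - H(X|Y)
- I(X;Y) = H(Y) - H(Y|X)
- I(X;Y) = H(X) + H(Y) - H(X,Y)

Computing all quantities:
H(X) = 0.4731, H(Y) = 0.2902, H(X,Y) = 0.7534
H(X|Y) = 0.4632, H(Y|X) = 0.2804

Verification:
H(X) - H(X|Y) = 0.4731 - 0.4632 = 0.0099
H(Y) - H(Y|X) = 0.2902 - 0.2804 = 0.0099
H(X) + H(Y) - H(X,Y) = 0.4731 + 0.2902 - 0.7534 = 0.0099

All forms give I(X;Y) = 0.0099 dits. ✓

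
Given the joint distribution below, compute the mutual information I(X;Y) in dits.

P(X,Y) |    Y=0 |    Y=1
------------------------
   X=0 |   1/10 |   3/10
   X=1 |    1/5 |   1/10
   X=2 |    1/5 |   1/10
0.0375 dits

Mutual information: I(X;Y) = H(X) + H(Y) - H(X,Y)

Marginals:
P(X) = (2/5, 3/10, 3/10), H(X) = 0.4729 dits
P(Y) = (1/2, 1/2), H(Y) = 0.3010 dits

Joint entropy: H(X,Y) = 0.7365 dits

I(X;Y) = 0.4729 + 0.3010 - 0.7365 = 0.0375 dits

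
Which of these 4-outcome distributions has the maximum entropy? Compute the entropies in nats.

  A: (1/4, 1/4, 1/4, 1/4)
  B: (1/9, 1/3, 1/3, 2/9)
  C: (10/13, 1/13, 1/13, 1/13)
A

For a discrete distribution over n outcomes, entropy is maximized by the uniform distribution.

Computing entropies:
H(A) = 1.3863 nats
H(B) = 1.3108 nats
H(C) = 0.7937 nats

The uniform distribution (where all probabilities equal 1/4) achieves the maximum entropy of log_e(4) = 1.3863 nats.

Distribution A has the highest entropy.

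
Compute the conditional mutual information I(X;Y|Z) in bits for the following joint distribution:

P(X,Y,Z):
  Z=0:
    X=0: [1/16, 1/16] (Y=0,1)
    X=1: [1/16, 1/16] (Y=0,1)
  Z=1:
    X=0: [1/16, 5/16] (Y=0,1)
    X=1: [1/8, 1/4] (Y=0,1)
0.0203 bits

Conditional mutual information: I(X;Y|Z) = H(X|Z) + H(Y|Z) - H(X,Y|Z)

H(Z) = 0.8113
H(X,Z) = 1.8113 → H(X|Z) = 1.0000
H(Y,Z) = 1.6697 → H(Y|Z) = 0.8585
H(X,Y,Z) = 2.6494 → H(X,Y|Z) = 1.8381

I(X;Y|Z) = 1.0000 + 0.8585 - 1.8381 = 0.0203 bits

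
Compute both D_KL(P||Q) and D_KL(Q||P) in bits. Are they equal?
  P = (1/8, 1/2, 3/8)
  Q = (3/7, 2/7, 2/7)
D_KL(P||Q) = 0.3286, D_KL(Q||P) = 0.4191

KL divergence is not symmetric: D_KL(P||Q) ≠ D_KL(Q||P) in general.

D_KL(P||Q) = 0.3286 bits
D_KL(Q||P) = 0.4191 bits

No, they are not equal!

This asymmetry is why KL divergence is not a true distance metric.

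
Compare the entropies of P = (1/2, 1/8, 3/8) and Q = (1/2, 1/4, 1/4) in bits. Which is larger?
Q

Computing entropies in bits:
H(P) = 1.4056
H(Q) = 1.5000

Distribution Q has higher entropy.

Intuition: The distribution closer to uniform (more spread out) has higher entropy.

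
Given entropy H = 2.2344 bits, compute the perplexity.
4.7057

Perplexity is 2^H (or exp(H) for natural log).

H = 2.2344 bits
Perplexity = 2^2.2344 = 4.7057

Interpretation: The model's uncertainty is equivalent to choosing uniformly among 4.7 options.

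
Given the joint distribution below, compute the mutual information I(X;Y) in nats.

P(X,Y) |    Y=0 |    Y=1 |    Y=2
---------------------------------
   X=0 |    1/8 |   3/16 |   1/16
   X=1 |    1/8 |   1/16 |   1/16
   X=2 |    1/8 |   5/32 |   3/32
0.0229 nats

Mutual information: I(X;Y) = H(X) + H(Y) - H(X,Y)

Marginals:
P(X) = (3/8, 1/4, 3/8), H(X) = 1.0822 nats
P(Y) = (3/8, 13/32, 7/32), H(Y) = 1.0662 nats

Joint entropy: H(X,Y) = 2.1255 nats

I(X;Y) = 1.0822 + 1.0662 - 2.1255 = 0.0229 nats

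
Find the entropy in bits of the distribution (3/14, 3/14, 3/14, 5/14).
1.9592 bits

Shannon entropy is H(X) = -Σ p(x) log p(x).

For P = (3/14, 3/14, 3/14, 5/14):
H = -3/14 × log_2(3/14) -3/14 × log_2(3/14) -3/14 × log_2(3/14) -5/14 × log_2(5/14)
H = 1.9592 bits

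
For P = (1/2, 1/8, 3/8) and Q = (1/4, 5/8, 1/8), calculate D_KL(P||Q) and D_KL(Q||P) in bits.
D_KL(P||Q) = 0.8041, D_KL(Q||P) = 1.0031

KL divergence is not symmetric: D_KL(P||Q) ≠ D_KL(Q||P) in general.

D_KL(P||Q) = 0.8041 bits
D_KL(Q||P) = 1.0031 bits

No, they are not equal!

This asymmetry is why KL divergence is not a true distance metric.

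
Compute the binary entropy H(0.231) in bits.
0.7798 bits

The binary entropy function is:
H(p) = -p log(p) - (1-p) log(1-p)

H(0.231) = -0.231 × log_2(0.231) - 0.769 × log_2(0.769)
H(0.231) = 0.7798 bits

Note: Binary entropy is maximized at p=0.5 (H=1 bit) and minimized at p=0 or p=1 (H=0).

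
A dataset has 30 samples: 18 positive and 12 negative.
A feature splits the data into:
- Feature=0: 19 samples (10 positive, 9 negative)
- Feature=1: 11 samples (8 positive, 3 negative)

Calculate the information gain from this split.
0.0289 bits

Information Gain = H(Y) - H(Y|Feature)

Before split:
P(positive) = 18/30 = 0.6000
H(Y) = 0.9710 bits

After split:
Feature=0: H = 0.9980 bits (weight = 19/30)
Feature=1: H = 0.8454 bits (weight = 11/30)
H(Y|Feature) = (19/30)×0.9980 + (11/30)×0.8454 = 0.9420 bits

Information Gain = 0.9710 - 0.9420 = 0.0289 bits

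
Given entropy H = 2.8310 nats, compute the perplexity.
16.9624

Perplexity is e^H (or exp(H) for natural log).

H = 2.8310 nats
Perplexity = e^2.8310 = 16.9624

Interpretation: The model's uncertainty is equivalent to choosing uniformly among 17.0 options.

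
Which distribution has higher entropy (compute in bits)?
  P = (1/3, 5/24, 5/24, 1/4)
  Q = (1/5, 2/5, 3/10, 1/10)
P

Computing entropies in bits:
H(P) = 1.9713
H(Q) = 1.8464

Distribution P has higher entropy.

Intuition: The distribution closer to uniform (more spread out) has higher entropy.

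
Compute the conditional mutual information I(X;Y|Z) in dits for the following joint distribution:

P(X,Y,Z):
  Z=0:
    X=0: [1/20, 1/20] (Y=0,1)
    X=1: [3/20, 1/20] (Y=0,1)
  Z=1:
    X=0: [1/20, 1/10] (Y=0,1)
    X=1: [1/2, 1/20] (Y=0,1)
0.0477 dits

Conditional mutual information: I(X;Y|Z) = H(X|Z) + H(Y|Z) - H(X,Y|Z)

H(Z) = 0.2653
H(X,Z) = 0.5062 → H(X|Z) = 0.2409
H(Y,Z) = 0.5062 → H(Y|Z) = 0.2409
H(X,Y,Z) = 0.6994 → H(X,Y|Z) = 0.4341

I(X;Y|Z) = 0.2409 + 0.2409 - 0.4341 = 0.0477 dits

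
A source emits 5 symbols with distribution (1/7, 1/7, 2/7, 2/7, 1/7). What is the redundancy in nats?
0.0596 nats

Redundancy measures how far a source is from maximum entropy:
R = H_max - H(X)

Maximum entropy for 5 symbols: H_max = log_e(5) = 1.6094 nats
Actual entropy: H(X) = 1.5498 nats
Redundancy: R = 1.6094 - 1.5498 = 0.0596 nats

This redundancy represents potential for compression: the source could be compressed by 0.0596 nats per symbol.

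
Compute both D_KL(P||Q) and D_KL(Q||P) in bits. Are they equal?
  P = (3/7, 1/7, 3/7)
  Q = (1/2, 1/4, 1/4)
D_KL(P||Q) = 0.1226, D_KL(Q||P) = 0.1186

KL divergence is not symmetric: D_KL(P||Q) ≠ D_KL(Q||P) in general.

D_KL(P||Q) = 0.1226 bits
D_KL(Q||P) = 0.1186 bits

No, they are not equal!

This asymmetry is why KL divergence is not a true distance metric.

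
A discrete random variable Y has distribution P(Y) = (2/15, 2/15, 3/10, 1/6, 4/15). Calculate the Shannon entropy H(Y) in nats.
1.5496 nats

Shannon entropy is H(X) = -Σ p(x) log p(x).

For P = (2/15, 2/15, 3/10, 1/6, 4/15):
H = -2/15 × log_e(2/15) -2/15 × log_e(2/15) -3/10 × log_e(3/10) -1/6 × log_e(1/6) -4/15 × log_e(4/15)
H = 1.5496 nats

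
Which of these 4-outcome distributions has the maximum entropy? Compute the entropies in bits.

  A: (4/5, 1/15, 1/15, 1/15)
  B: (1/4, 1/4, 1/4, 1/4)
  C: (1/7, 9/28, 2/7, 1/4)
B

For a discrete distribution over n outcomes, entropy is maximized by the uniform distribution.

Computing entropies:
H(A) = 1.0389 bits
H(B) = 2.0000 bits
H(C) = 1.9438 bits

The uniform distribution (where all probabilities equal 1/4) achieves the maximum entropy of log_2(4) = 2.0000 bits.

Distribution B has the highest entropy.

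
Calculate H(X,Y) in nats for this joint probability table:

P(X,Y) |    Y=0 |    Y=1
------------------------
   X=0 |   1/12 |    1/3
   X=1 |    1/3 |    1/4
1.2861 nats

Joint entropy is H(X,Y) = -Σ_{x,y} p(x,y) log p(x,y).

Summing over all non-zero entries:
H(X,Y) = -[1/12·log_e(1/12) + 1/3·log_e(1/3) + 1/3·log_e(1/3) + 1/4·log_e(1/4)]
H(X,Y) = 1.2861 nats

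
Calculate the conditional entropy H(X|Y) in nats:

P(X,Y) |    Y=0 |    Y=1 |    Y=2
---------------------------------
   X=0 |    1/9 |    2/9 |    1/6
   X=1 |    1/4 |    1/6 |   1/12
0.6476 nats

Using the chain rule: H(X|Y) = H(X,Y) - H(Y)

First, compute H(X,Y) = 1.7293 nats

Marginal P(Y) = (13/36, 7/18, 1/4)
H(Y) = 1.0817 nats

H(X|Y) = H(X,Y) - H(Y) = 1.7293 - 1.0817 = 0.6476 nats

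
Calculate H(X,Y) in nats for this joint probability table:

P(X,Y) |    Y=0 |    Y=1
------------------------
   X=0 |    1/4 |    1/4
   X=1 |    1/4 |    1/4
1.3863 nats

Joint entropy is H(X,Y) = -Σ_{x,y} p(x,y) log p(x,y).

Summing over all non-zero entries:
H(X,Y) = -[1/4·log_e(1/4) + 1/4·log_e(1/4) + 1/4·log_e(1/4) + 1/4·log_e(1/4)]
H(X,Y) = 1.3863 nats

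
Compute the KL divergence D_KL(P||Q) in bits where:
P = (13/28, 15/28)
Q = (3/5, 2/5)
0.0540 bits

KL divergence: D_KL(P||Q) = Σ p(x) log(p(x)/q(x))

Computing term by term:
  x=0: 13/28 × log_2[(13/28)/(3/5)] = 13/28 × -0.3699 = -0.1718
  x=1: 15/28 × log_2[(15/28)/(2/5)] = 15/28 × 0.4215 = 0.2258

D_KL(P||Q) = 0.0540 bits

Note: KL divergence is always non-negative and equals 0 iff P = Q.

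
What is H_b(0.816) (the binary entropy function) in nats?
0.4774 nats

The binary entropy function is:
H(p) = -p log(p) - (1-p) log(1-p)

H(0.816) = -0.816 × log_e(0.816) - 0.184 × log_e(0.184)
H(0.816) = 0.4774 nats

Note: Binary entropy is maximized at p=0.5 (H=1 bit) and minimized at p=0 or p=1 (H=0).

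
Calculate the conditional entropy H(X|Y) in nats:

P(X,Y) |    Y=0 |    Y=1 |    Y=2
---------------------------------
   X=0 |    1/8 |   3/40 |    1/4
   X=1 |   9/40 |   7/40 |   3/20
0.6455 nats

Using the chain rule: H(X|Y) = H(X,Y) - H(Y)

First, compute H(X,Y) = 1.7260 nats

Marginal P(Y) = (7/20, 1/4, 2/5)
H(Y) = 1.0805 nats

H(X|Y) = H(X,Y) - H(Y) = 1.7260 - 1.0805 = 0.6455 nats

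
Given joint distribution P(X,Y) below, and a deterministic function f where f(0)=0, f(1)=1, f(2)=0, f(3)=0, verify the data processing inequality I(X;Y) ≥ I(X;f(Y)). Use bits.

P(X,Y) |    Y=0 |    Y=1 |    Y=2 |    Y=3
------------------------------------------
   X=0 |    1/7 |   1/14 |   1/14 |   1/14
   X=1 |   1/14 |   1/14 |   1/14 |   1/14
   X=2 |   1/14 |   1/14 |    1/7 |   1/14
I(X;Y) = 0.0410, I(X;f(Y)) = 0.0021, inequality holds: 0.0410 ≥ 0.0021

Data Processing Inequality: For any Markov chain X → Y → Z, we have I(X;Y) ≥ I(X;Z).

Here Z = f(Y) is a deterministic function of Y, forming X → Y → Z.

Original I(X;Y) = 0.0410 bits

After applying f:
P(X,Z) where Z=f(Y):
- P(X,Z=0) = P(X,Y=0) + P(X,Y=2) + P(X,Y=3)
- P(X,Z=1) = P(X,Y=1)

I(X;Z) = I(X;f(Y)) = 0.0021 bits

Verification: 0.0410 ≥ 0.0021 ✓

Information cannot be created by processing; the function f can only lose information about X.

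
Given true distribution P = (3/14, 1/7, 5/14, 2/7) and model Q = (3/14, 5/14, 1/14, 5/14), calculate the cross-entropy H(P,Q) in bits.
2.4726 bits

Cross-entropy: H(P,Q) = -Σ p(x) log q(x)

Alternatively: H(P,Q) = H(P) + D_KL(P||Q)
H(P) = 1.9242 bits
D_KL(P||Q) = 0.5484 bits

H(P,Q) = 1.9242 + 0.5484 = 2.4726 bits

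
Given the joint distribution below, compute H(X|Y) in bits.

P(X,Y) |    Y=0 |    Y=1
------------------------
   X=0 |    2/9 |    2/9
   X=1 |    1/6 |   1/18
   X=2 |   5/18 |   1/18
1.4536 bits

Using the chain rule: H(X|Y) = H(X,Y) - H(Y)

First, compute H(X,Y) = 2.3719 bits

Marginal P(Y) = (2/3, 1/3)
H(Y) = 0.9183 bits

H(X|Y) = H(X,Y) - H(Y) = 2.3719 - 0.9183 = 1.4536 bits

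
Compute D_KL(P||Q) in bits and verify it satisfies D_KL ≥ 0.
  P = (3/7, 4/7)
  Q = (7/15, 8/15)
0.0042 bits

KL divergence satisfies the Gibbs inequality: D_KL(P||Q) ≥ 0 for all distributions P, Q.

D_KL(P||Q) = Σ p(x) log(p(x)/q(x))
Term by term:
  x=0: 3/7 × log_2[(3/7)/(7/15)] = -0.0527
  x=1: 4/7 × log_2[(4/7)/(8/15)] = 0.0569
D_KL(P||Q) = 0.0042 bits

D_KL(P||Q) = 0.0042 ≥ 0 ✓

This non-negativity is a fundamental property: relative entropy cannot be negative because it measures how different Q is from P.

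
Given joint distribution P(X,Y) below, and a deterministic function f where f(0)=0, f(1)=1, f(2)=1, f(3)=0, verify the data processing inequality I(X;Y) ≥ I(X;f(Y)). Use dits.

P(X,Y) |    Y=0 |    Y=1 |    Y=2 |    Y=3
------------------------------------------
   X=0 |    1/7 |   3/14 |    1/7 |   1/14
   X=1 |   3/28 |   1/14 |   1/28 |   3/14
I(X;Y) = 0.0441, I(X;f(Y)) = 0.0311, inequality holds: 0.0441 ≥ 0.0311

Data Processing Inequality: For any Markov chain X → Y → Z, we have I(X;Y) ≥ I(X;Z).

Here Z = f(Y) is a deterministic function of Y, forming X → Y → Z.

Original I(X;Y) = 0.0441 dits

After applying f:
P(X,Z) where Z=f(Y):
- P(X,Z=0) = P(X,Y=0) + P(X,Y=3)
- P(X,Z=1) = P(X,Y=1) + P(X,Y=2)

I(X;Z) = I(X;f(Y)) = 0.0311 dits

Verification: 0.0441 ≥ 0.0311 ✓

Information cannot be created by processing; the function f can only lose information about X.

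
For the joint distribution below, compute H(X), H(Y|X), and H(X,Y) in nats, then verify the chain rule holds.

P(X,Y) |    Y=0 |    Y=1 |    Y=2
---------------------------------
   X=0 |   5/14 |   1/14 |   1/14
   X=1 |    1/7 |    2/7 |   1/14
H(X,Y) = 1.5692, H(X) = 0.6931, H(Y|X) = 0.8760 (all in nats)

Chain rule: H(X,Y) = H(X) + H(Y|X)

Left side — joint entropy directly:
H(X,Y) = -Σ p(x,y) log p(x,y) = 1.5692 nats

Right side — compute H(Y|X) from the conditional distributions:
P(X) = (1/2, 1/2), so H(X) = 0.6931 nats
H(Y|X) = Σ_x P(X=x) · H(Y|X=x):
  P(Y|X=0) = (5/7, 1/7, 1/7), H(Y|X=0) = 0.7963, weight P(X=0) = 1/2
  P(Y|X=1) = (2/7, 4/7, 1/7), H(Y|X=1) = 0.9557, weight P(X=1) = 1/2
H(Y|X) = 0.8760 nats

H(X) + H(Y|X) = 0.6931 + 0.8760 = 1.5692 nats

Both sides equal 1.5692 nats. ✓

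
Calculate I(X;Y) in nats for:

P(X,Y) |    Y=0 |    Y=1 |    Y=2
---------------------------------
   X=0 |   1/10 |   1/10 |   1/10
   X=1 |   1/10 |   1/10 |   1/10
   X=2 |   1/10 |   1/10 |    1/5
0.0138 nats

Mutual information: I(X;Y) = H(X) + H(Y) - H(X,Y)

Marginals:
P(X) = (3/10, 3/10, 2/5), H(X) = 1.0889 nats
P(Y) = (3/10, 3/10, 2/5), H(Y) = 1.0889 nats

Joint entropy: H(X,Y) = 2.1640 nats

I(X;Y) = 1.0889 + 1.0889 - 2.1640 = 0.0138 nats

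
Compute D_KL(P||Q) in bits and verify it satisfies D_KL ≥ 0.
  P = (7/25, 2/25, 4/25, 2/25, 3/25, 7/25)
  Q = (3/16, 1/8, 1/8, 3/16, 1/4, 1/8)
0.2679 bits

KL divergence satisfies the Gibbs inequality: D_KL(P||Q) ≥ 0 for all distributions P, Q.

D_KL(P||Q) = Σ p(x) log(p(x)/q(x))
Term by term:
  x=0: 7/25 × log_2[(7/25)/(3/16)] = 0.1620
  x=1: 2/25 × log_2[(2/25)/(1/8)] = -0.0515
  x=2: 4/25 × log_2[(4/25)/(1/8)] = 0.0570
  x=3: 2/25 × log_2[(2/25)/(3/16)] = -0.0983
  x=4: 3/25 × log_2[(3/25)/(1/4)] = -0.1271
  x=5: 7/25 × log_2[(7/25)/(1/8)] = 0.3258
D_KL(P||Q) = 0.2679 bits

D_KL(P||Q) = 0.2679 ≥ 0 ✓

This non-negativity is a fundamental property: relative entropy cannot be negative because it measures how different Q is from P.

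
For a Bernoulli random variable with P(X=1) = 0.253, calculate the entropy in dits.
0.2456 dits

The binary entropy function is:
H(p) = -p log(p) - (1-p) log(1-p)

H(0.253) = -0.253 × log_10(0.253) - 0.747 × log_10(0.747)
H(0.253) = 0.2456 dits

Note: Binary entropy is maximized at p=0.5 (H=1 bit) and minimized at p=0 or p=1 (H=0).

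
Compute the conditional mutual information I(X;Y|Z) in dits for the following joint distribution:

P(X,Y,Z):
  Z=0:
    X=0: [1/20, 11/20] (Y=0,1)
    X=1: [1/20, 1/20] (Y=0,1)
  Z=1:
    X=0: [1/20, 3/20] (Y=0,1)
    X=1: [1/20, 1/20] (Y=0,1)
0.0238 dits

Conditional mutual information: I(X;Y|Z) = H(X|Z) + H(Y|Z) - H(X,Y|Z)

H(Z) = 0.2653
H(X,Z) = 0.4729 → H(X|Z) = 0.2076
H(Y,Z) = 0.4729 → H(Y|Z) = 0.2076
H(X,Y,Z) = 0.6567 → H(X,Y|Z) = 0.3914

I(X;Y|Z) = 0.2076 + 0.2076 - 0.3914 = 0.0238 dits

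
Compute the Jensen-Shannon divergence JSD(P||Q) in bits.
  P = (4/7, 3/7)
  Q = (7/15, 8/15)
0.0079 bits

Jensen-Shannon divergence is:
JSD(P||Q) = 0.5 × D_KL(P||M) + 0.5 × D_KL(Q||M)
where M = 0.5 × (P + Q) is the mixture distribution.

M = 0.5 × (4/7, 3/7) + 0.5 × (7/15, 8/15) = (0.519048, 0.480952)

D_KL(P||M) = 0.0080 bits
D_KL(Q||M) = 0.0079 bits

JSD(P||Q) = 0.5 × 0.0080 + 0.5 × 0.0079 = 0.0079 bits

Unlike KL divergence, JSD is symmetric and bounded: 0 ≤ JSD ≤ log(2).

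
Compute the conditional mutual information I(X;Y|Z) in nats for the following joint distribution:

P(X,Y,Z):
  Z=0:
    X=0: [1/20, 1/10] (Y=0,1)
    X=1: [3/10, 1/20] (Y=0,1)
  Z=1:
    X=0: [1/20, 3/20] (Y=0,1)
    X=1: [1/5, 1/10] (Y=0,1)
0.1096 nats

Conditional mutual information: I(X;Y|Z) = H(X|Z) + H(Y|Z) - H(X,Y|Z)

H(Z) = 0.6931
H(X,Z) = 1.3351 → H(X|Z) = 0.6419
H(Y,Z) = 1.3452 → H(Y|Z) = 0.6520
H(X,Y,Z) = 1.8775 → H(X,Y|Z) = 1.1844

I(X;Y|Z) = 0.6419 + 0.6520 - 1.1844 = 0.1096 nats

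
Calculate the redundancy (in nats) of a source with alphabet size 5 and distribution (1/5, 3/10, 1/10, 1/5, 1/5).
0.0523 nats

Redundancy measures how far a source is from maximum entropy:
R = H_max - H(X)

Maximum entropy for 5 symbols: H_max = log_e(5) = 1.6094 nats
Actual entropy: H(X) = 1.5571 nats
Redundancy: R = 1.6094 - 1.5571 = 0.0523 nats

This redundancy represents potential for compression: the source could be compressed by 0.0523 nats per symbol.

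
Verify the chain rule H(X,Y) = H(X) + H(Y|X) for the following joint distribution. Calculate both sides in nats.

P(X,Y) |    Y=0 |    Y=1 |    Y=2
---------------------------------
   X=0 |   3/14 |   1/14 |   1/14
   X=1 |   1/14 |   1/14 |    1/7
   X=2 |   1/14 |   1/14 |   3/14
H(X,Y) = 2.0692, H(X) = 1.0934, H(Y|X) = 0.9758 (all in nats)

Chain rule: H(X,Y) = H(X) + H(Y|X)

Left side — joint entropy directly:
H(X,Y) = -Σ p(x,y) log p(x,y) = 2.0692 nats

Right side — compute H(Y|X) from the conditional distributions:
P(X) = (5/14, 2/7, 5/14), so H(X) = 1.0934 nats
H(Y|X) = Σ_x P(X=x) · H(Y|X=x):
  P(Y|X=0) = (3/5, 1/5, 1/5), H(Y|X=0) = 0.9503, weight P(X=0) = 5/14
  P(Y|X=1) = (1/4, 1/4, 1/2), H(Y|X=1) = 1.0397, weight P(X=1) = 2/7
  P(Y|X=2) = (1/5, 1/5, 3/5), H(Y|X=2) = 0.9503, weight P(X=2) = 5/14
H(Y|X) = 0.9758 nats

H(X) + H(Y|X) = 1.0934 + 0.9758 = 2.0692 nats

Both sides equal 2.0692 nats. ✓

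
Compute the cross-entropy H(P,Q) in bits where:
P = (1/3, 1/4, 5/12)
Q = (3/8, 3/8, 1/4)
1.6588 bits

Cross-entropy: H(P,Q) = -Σ p(x) log q(x)

Alternatively: H(P,Q) = H(P) + D_KL(P||Q)
H(P) = 1.5546 bits
D_KL(P||Q) = 0.1042 bits

H(P,Q) = 1.5546 + 0.1042 = 1.6588 bits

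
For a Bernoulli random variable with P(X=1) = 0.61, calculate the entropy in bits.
0.9648 bits

The binary entropy function is:
H(p) = -p log(p) - (1-p) log(1-p)

H(0.61) = -0.61 × log_2(0.61) - 0.39 × log_2(0.39)
H(0.61) = 0.9648 bits

Note: Binary entropy is maximized at p=0.5 (H=1 bit) and minimized at p=0 or p=1 (H=0).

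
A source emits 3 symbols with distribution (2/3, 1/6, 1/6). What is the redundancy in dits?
0.1003 dits

Redundancy measures how far a source is from maximum entropy:
R = H_max - H(X)

Maximum entropy for 3 symbols: H_max = log_10(3) = 0.4771 dits
Actual entropy: H(X) = 0.3768 dits
Redundancy: R = 0.4771 - 0.3768 = 0.1003 dits

This redundancy represents potential for compression: the source could be compressed by 0.1003 dits per symbol.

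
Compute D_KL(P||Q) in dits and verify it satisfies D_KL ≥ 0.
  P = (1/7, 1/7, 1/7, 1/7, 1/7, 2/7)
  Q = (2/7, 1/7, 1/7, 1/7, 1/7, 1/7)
0.0430 dits

KL divergence satisfies the Gibbs inequality: D_KL(P||Q) ≥ 0 for all distributions P, Q.

D_KL(P||Q) = Σ p(x) log(p(x)/q(x))
Term by term:
  x=0: 1/7 × log_10[(1/7)/(2/7)] = -0.0430
  x=1: 1/7 × log_10[(1/7)/(1/7)] = 0.0000
  x=2: 1/7 × log_10[(1/7)/(1/7)] = 0.0000
  x=3: 1/7 × log_10[(1/7)/(1/7)] = 0.0000
  x=4: 1/7 × log_10[(1/7)/(1/7)] = 0.0000
  x=5: 2/7 × log_10[(2/7)/(1/7)] = 0.0860
D_KL(P||Q) = 0.0430 dits

D_KL(P||Q) = 0.0430 ≥ 0 ✓

This non-negativity is a fundamental property: relative entropy cannot be negative because it measures how different Q is from P.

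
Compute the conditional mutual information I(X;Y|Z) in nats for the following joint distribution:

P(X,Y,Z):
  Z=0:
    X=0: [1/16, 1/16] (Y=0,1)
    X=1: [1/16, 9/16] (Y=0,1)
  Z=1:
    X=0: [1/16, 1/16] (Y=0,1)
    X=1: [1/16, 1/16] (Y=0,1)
0.0481 nats

Conditional mutual information: I(X;Y|Z) = H(X|Z) + H(Y|Z) - H(X,Y|Z)

H(Z) = 0.5623
H(X,Z) = 1.0735 → H(X|Z) = 0.5112
H(Y,Z) = 1.0735 → H(Y|Z) = 0.5112
H(X,Y,Z) = 1.5366 → H(X,Y|Z) = 0.9743

I(X;Y|Z) = 0.5112 + 0.5112 - 0.9743 = 0.0481 nats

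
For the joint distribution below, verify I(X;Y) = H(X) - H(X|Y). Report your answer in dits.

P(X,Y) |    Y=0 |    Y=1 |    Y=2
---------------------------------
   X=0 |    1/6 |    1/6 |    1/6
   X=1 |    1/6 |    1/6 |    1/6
I(X;Y) = 0.0000 dits

Mutual information has multiple equivalent forms:
- I(X;Y) = H(X) - H(X|Y)
- I(X;Y) = H(Y) - H(Y|X)
- I(X;Y) = H(X) + H(Y) - H(X,Y)

Computing all quantities:
H(X) = 0.3010, H(Y) = 0.4771, H(X,Y) = 0.7782
H(X|Y) = 0.3010, H(Y|X) = 0.4771

Verification:
H(X) - H(X|Y) = 0.3010 - 0.3010 = 0.0000
H(Y) - H(Y|X) = 0.4771 - 0.4771 = 0.0000
H(X) + H(Y) - H(X,Y) = 0.3010 + 0.4771 - 0.7782 = 0.0000

All forms give I(X;Y) = 0.0000 dits. ✓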